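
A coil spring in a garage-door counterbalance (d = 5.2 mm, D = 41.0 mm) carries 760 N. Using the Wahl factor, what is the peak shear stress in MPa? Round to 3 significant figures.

670 MPa

Spring index C = D/d = 41.0/5.2 = 7.8846
K_W = (4C−1)/(4C−4) + 0.615/C = 30.538/27.538 + 0.0780 = 1.1869
τ₀ = 8FD/(πd³) = 8·760·41.0/(π·5.2³) = 249280/441.73 = 564.32 MPa
τ_max = K·τ₀ = 1.1869 × 564.32 = 669.82 MPa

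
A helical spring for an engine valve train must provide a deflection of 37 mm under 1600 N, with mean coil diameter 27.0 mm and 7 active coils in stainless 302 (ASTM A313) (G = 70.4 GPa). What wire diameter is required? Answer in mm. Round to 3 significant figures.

Required rate k = F/δ = 1600/37 = 43.243 N/mm
d = (8D³N_a·k / G)^(1/4) = (8·27.0³·7·43.243 / (70.4×10³))^0.25
  = (677.06)^0.25 = 5.1010 mm

5.10 mm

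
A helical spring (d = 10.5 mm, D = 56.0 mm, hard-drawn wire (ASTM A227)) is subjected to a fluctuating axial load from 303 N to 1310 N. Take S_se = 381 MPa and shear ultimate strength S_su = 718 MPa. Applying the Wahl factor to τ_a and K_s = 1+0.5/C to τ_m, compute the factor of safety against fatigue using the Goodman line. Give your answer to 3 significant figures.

C = D/d = 56.0/10.5 = 5.3333; K_W = (4C−1)/(4C−4)+0.615/C = 1.2884; K_s = 1+0.5/C = 1.0938
F_a = (F_max−F_min)/2 = 503.5 N; F_m = (F_max+F_min)/2 = 806.5 N
τ_a = K_W·8F_aD/(πd³) = 1.2884 × 62.024 = 79.911 MPa
τ_m = K_s·8F_mD/(πd³) = 1.0938 × 99.349 = 108.66 MPa
Goodman: 1/n_f = τ_a/S_se + τ_m/S_su = 79.911/381 + 108.66/718 = 0.20974 + 0.15134 = 0.36108
n_f = 1/0.36108 = 2.769

2.77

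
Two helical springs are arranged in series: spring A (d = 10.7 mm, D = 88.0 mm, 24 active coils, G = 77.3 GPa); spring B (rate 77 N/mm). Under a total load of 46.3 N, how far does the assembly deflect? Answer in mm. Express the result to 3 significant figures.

k_A = Gd⁴/(8D³N_a) = (77.3×10³)(10.7⁴)/(8·88.0³·24) = 7.744 N/mm
Series: 1/k_eq = 1/7.744 + 1/77 = 0.14212; k_eq = 7.0363 N/mm
δ = F/k_eq = 46.3/7.0363 = 6.5801 mm

6.58 mm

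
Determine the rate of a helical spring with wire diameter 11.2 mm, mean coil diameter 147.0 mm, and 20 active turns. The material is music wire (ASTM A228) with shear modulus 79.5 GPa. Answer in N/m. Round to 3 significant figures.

2460 N/m

k = Gd⁴/(8D³N_a) = (79.5×10³ × 11.2⁴) / (8 × 147.0³ × 20)
  = 1.25095e+09 / 5.08244e+08 = 2.4613 N/mm = 2461.3 N/m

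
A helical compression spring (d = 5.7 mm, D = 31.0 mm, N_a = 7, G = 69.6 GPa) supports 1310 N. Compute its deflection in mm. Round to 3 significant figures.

29.7 mm

k = Gd⁴/(8D³N_a) = (69.6×10³)(5.7⁴)/(8·31.0³·7) = 44.039 N/mm
δ = F/k = 1310 / 44.039 = 29.746 mm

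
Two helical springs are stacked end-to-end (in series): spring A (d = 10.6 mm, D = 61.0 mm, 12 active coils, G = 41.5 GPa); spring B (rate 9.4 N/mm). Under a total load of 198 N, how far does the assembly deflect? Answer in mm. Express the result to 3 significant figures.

29.3 mm

k_A = Gd⁴/(8D³N_a) = (41.5×10³)(10.6⁴)/(8·61.0³·12) = 24.044 N/mm
Series: 1/k_eq = 1/24.044 + 1/9.4 = 0.14797; k_eq = 6.758 N/mm
δ = F/k_eq = 198/6.758 = 29.299 mm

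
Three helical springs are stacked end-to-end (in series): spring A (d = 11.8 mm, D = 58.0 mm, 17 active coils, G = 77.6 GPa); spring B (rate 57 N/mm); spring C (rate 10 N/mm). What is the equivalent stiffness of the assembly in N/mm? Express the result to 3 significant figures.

k_A = Gd⁴/(8D³N_a) = (77.6×10³)(11.8⁴)/(8·58.0³·17) = 56.698 N/mm
Series: 1/k_eq = 1/56.698 + 1/57 + 1/10 = 0.13518; k_eq = 7.3975 N/mm

7.40 N/mm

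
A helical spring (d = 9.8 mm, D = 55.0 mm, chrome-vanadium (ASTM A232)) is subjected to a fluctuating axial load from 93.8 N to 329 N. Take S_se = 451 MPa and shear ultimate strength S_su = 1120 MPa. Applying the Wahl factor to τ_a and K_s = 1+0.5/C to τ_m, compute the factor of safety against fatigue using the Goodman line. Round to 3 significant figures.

C = D/d = 55.0/9.8 = 5.6122; K_W = (4C−1)/(4C−4)+0.615/C = 1.2722; K_s = 1+0.5/C = 1.0891
F_a = (F_max−F_min)/2 = 117.6 N; F_m = (F_max+F_min)/2 = 211.4 N
τ_a = K_W·8F_aD/(πd³) = 1.2722 × 17.5 = 22.263 MPa
τ_m = K_s·8F_mD/(πd³) = 1.0891 × 31.458 = 34.26 MPa
Goodman: 1/n_f = τ_a/S_se + τ_m/S_su = 22.263/451 + 34.26/1120 = 0.04936 + 0.03059 = 0.079953
n_f = 1/0.079953 = 12.51

12.5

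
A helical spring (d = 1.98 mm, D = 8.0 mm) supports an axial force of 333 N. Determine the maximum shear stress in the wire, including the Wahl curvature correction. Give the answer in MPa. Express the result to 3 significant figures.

Spring index C = D/d = 8.0/1.98 = 4.0404
K_W = (4C−1)/(4C−4) + 0.615/C = 15.162/12.162 + 0.1522 = 1.3989
τ₀ = 8FD/(πd³) = 8·333·8.0/(π·1.98³) = 21312/24.386 = 873.93 MPa
τ_max = K·τ₀ = 1.3989 × 873.93 = 1222.5 MPa

1220 MPa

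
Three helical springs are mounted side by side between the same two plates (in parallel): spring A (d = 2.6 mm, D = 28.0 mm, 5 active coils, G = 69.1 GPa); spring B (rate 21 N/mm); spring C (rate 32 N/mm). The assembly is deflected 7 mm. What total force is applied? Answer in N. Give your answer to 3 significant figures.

k_A = Gd⁴/(8D³N_a) = (69.1×10³)(2.6⁴)/(8·28.0³·5) = 3.5961 N/mm
Parallel: k_eq = 3.5961 + 21 + 32 = 56.596 N/mm
F = k_eq·δ = 56.596·7 = 396.17 N

396 N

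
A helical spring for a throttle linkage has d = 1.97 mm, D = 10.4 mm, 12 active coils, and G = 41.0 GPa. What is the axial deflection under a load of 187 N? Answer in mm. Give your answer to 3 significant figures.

k = Gd⁴/(8D³N_a) = (41.0×10³)(1.97⁴)/(8·10.4³·12) = 5.7184 N/mm
δ = F/k = 187 / 5.7184 = 32.701 mm

32.7 mm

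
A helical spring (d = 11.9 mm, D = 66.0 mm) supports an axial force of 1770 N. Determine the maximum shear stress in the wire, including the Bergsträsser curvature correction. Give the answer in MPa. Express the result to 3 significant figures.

223 MPa

Spring index C = D/d = 66.0/11.9 = 5.5462
K_B = (4C+2)/(4C−3) = 24.185/19.185 = 1.2606
τ₀ = 8FD/(πd³) = 8·1770·66.0/(π·11.9³) = 934560/5294.1 = 176.53 MPa
τ_max = K·τ₀ = 1.2606 × 176.53 = 222.54 MPa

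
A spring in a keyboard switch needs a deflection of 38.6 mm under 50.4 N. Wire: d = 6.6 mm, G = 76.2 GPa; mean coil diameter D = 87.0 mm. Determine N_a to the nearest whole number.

21

Required rate k = F/δ = 50.4/38.6 = 1.3057 N/mm
N_a = Gd⁴/(8D³k) = (76.2×10³ × 6.6⁴)/(8 × 87.0³ × 1.3057)
    = 1.44587e+08 / 6.87846e+06 = 21.02 → 21 coils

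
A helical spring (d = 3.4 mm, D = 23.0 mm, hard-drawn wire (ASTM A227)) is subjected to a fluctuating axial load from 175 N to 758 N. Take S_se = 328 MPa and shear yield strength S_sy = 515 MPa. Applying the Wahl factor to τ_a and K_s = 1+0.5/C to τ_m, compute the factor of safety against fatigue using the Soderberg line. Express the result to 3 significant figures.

C = D/d = 23.0/3.4 = 6.7647; K_W = (4C−1)/(4C−4)+0.615/C = 1.2210; K_s = 1+0.5/C = 1.0739
F_a = (F_max−F_min)/2 = 291.5 N; F_m = (F_max+F_min)/2 = 466.5 N
τ_a = K_W·8F_aD/(πd³) = 1.2210 × 434.38 = 530.38 MPa
τ_m = K_s·8F_mD/(πd³) = 1.0739 × 695.16 = 746.54 MPa
Soderberg: 1/n_f = τ_a/S_se + τ_m/S_sy = 530.38/328 + 746.54/515 = 1.61703 + 1.44959 = 3.0666
n_f = 1/3.0666 = 0.3261

0.326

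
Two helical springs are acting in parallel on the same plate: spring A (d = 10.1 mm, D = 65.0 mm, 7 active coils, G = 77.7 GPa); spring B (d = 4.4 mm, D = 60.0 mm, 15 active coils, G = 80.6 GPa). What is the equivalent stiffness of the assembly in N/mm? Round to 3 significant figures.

k_A = Gd⁴/(8D³N_a) = (77.7×10³)(10.1⁴)/(8·65.0³·7) = 52.575 N/mm
k_B = Gd⁴/(8D³N_a) = (80.6×10³)(4.4⁴)/(8·60.0³·15) = 1.1655 N/mm
Parallel: k_eq = 52.575 + 1.1655 = 53.74 N/mm

53.7 N/mm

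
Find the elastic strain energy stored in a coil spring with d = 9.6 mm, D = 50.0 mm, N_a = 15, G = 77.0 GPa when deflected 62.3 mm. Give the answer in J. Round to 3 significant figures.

84.6 J

k = Gd⁴/(8D³N_a) = (77.0×10³)(9.6⁴)/(8·50.0³·15) = 43.6 N/mm
U = ½kδ² = 0.5 × 43.6 × 62.3² = 84612 N·mm = 84.612 J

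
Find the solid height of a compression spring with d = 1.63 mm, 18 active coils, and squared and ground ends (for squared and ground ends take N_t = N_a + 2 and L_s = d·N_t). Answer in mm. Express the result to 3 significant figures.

32.6 mm

squared and ground ends: N_t = N_a + 2 = 18 + 2 = 20
L_s = d·N_t = 1.63 × 20 = 32.6 mm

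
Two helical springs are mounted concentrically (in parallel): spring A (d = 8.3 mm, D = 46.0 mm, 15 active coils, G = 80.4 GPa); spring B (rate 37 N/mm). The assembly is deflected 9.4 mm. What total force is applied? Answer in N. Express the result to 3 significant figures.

k_A = Gd⁴/(8D³N_a) = (80.4×10³)(8.3⁴)/(8·46.0³·15) = 32.667 N/mm
Parallel: k_eq = 32.667 + 37 = 69.667 N/mm
F = k_eq·δ = 69.667·9.4 = 654.87 N

655 N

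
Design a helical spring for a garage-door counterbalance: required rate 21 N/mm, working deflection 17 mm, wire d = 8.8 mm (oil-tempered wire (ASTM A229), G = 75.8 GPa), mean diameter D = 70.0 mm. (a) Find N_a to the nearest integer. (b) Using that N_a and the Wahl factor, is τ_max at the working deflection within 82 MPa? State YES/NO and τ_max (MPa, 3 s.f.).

(a) 8 coils; (b) NO, τ_max = 109 MPa

N_a = Gd⁴/(8D³k) = (75.8×10³)(8.8⁴)/(8·70.0³·21) = 7.889 → N_a = 8
Actual rate k = Gd⁴/(8D³·8) = 20.707 N/mm
Working load F = kδ = 20.707·17 = 352.03 N
C = 70.0/8.8 = 7.9545; K_W = (4C−1)/(4C−4)+0.615/C = 1.1852
τ_max = K_W·8FD/(πd³) = 1.1852·92.08 = 109.13 MPa
τ_max > 82 MPa → exceeds allowable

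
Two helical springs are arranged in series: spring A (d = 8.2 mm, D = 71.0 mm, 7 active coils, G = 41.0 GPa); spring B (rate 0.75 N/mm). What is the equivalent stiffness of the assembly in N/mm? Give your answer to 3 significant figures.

k_A = Gd⁴/(8D³N_a) = (41.0×10³)(8.2⁴)/(8·71.0³·7) = 9.2486 N/mm
Series: 1/k_eq = 1/9.2486 + 1/0.75 = 1.4415; k_eq = 0.69374 N/mm

0.694 N/mm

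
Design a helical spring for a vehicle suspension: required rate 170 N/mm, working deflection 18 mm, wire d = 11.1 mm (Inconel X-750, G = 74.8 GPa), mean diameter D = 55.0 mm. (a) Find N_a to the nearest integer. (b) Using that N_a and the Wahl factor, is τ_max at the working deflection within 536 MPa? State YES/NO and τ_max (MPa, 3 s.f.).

N_a = Gd⁴/(8D³k) = (74.8×10³)(11.1⁴)/(8·55.0³·170) = 5.018 → N_a = 5
Actual rate k = Gd⁴/(8D³·5) = 170.63 N/mm
Working load F = kδ = 170.63·18 = 3071.3 N
C = 55.0/11.1 = 4.9550; K_W = (4C−1)/(4C−4)+0.615/C = 1.3138
τ_max = K_W·8FD/(πd³) = 1.3138·314.52 = 413.21 MPa
τ_max ≤ 536 MPa → acceptable

(a) 5 coils; (b) YES, τ_max = 413 MPa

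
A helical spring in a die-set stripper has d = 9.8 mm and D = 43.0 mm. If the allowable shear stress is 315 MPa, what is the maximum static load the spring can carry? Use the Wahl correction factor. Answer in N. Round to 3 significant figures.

1990 N

C = D/d = 43.0/9.8 = 4.3878
K_W = (4C−1)/(4C−4) + 0.615/C = 16.551/13.551 + 0.1402 = 1.3615
τ_max = K·8FD/(πd³) → F_max = τ_allow·πd³/(8DK)
F_max = 315·π·9.8³/(8·43.0·1.3615) = 9.3141e+05/468.37 = 1988.6 N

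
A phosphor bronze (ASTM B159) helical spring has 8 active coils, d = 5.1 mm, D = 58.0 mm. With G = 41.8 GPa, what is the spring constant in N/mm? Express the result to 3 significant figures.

k = Gd⁴/(8D³N_a) = (41.8×10³ × 5.1⁴) / (8 × 58.0³ × 8)
  = 2.82785e+07 / 1.24872e+07 = 2.2646 N/mm

2.26 N/mm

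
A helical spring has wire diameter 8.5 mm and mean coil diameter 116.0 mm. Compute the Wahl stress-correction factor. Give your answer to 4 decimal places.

1.1044

C = D/d = 116.0/8.5 = 13.6471
K_W = (4C−1)/(4C−4) + 0.615/C = 53.588/50.588 + 0.0451 = 1.1044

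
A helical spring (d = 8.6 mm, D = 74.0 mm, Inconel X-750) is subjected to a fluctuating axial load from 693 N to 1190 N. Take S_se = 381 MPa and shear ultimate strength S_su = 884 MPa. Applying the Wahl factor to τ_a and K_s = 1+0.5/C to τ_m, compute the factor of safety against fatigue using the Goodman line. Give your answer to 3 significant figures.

1.79

C = D/d = 74.0/8.6 = 8.6047; K_W = (4C−1)/(4C−4)+0.615/C = 1.1701; K_s = 1+0.5/C = 1.0581
F_a = (F_max−F_min)/2 = 248.5 N; F_m = (F_max+F_min)/2 = 941.5 N
τ_a = K_W·8F_aD/(πd³) = 1.1701 × 73.621 = 86.144 MPa
τ_m = K_s·8F_mD/(πd³) = 1.0581 × 278.93 = 295.14 MPa
Goodman: 1/n_f = τ_a/S_se + τ_m/S_su = 86.144/381 + 295.14/884 = 0.22610 + 0.33387 = 0.55997
n_f = 1/0.55997 = 1.786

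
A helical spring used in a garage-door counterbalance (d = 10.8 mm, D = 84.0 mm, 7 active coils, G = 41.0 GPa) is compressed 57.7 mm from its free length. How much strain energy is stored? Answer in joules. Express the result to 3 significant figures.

28.0 J

k = Gd⁴/(8D³N_a) = (41.0×10³)(10.8⁴)/(8·84.0³·7) = 16.806 N/mm
U = ½kδ² = 0.5 × 16.806 × 57.7² = 27975 N·mm = 27.975 J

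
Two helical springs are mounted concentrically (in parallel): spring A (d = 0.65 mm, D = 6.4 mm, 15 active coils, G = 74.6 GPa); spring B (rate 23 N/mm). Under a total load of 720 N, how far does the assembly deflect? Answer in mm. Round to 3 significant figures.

k_A = Gd⁴/(8D³N_a) = (74.6×10³)(0.65⁴)/(8·6.4³·15) = 0.42332 N/mm
Parallel: k_eq = 0.42332 + 23 = 23.423 N/mm
δ = F/k_eq = 720/23.423 = 30.739 mm

30.7 mm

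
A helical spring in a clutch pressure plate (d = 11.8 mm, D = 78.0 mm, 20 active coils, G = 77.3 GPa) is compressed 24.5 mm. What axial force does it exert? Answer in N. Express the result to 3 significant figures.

k = Gd⁴/(8D³N_a) = (77.3×10³)(11.8⁴)/(8·78.0³·20) = 19.738 N/mm
F = k·δ = 19.738 × 24.5 = 483.58 N

484 N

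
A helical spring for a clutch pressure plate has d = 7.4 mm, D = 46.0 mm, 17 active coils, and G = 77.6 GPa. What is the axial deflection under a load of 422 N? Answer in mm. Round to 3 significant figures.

k = Gd⁴/(8D³N_a) = (77.6×10³)(7.4⁴)/(8·46.0³·17) = 17.578 N/mm
δ = F/k = 422 / 17.578 = 24.007 mm

24.0 mm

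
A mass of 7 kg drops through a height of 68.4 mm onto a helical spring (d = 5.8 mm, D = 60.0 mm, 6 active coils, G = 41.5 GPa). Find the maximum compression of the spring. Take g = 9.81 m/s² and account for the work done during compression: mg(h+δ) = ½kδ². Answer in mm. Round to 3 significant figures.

k = Gd⁴/(8D³N_a) = (41.5×10³)(5.8⁴)/(8·60.0³·6) = 4.5297 N/mm
W = mg = 7 × 9.81 = 68.67 N
½kδ² − Wδ − Wh = 0 → δ = (W + √(W² + 2kWh))/k
δ = (68.67 + √(4715.6 + 42551.8))/4.5297 = (68.67 + 217.41)/4.5297 = 63.157 mm

63.2 mm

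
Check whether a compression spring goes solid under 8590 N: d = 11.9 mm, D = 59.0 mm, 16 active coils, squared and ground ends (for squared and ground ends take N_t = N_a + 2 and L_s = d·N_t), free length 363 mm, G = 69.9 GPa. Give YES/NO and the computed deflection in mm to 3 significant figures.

k = Gd⁴/(8D³N_a) = (69.9×10³)(11.9⁴)/(8·59.0³·16) = 53.321 N/mm
N_t = 18; L_s = 11.9·18 = 214.2 mm; δ_solid = L₀ − L_s = 363 − 214.2 = 148.8 mm
δ = F/k = 8590/53.321 = 161.1 mm
δ ≥ δ_solid → spring goes solid

YES, δ = 161 mm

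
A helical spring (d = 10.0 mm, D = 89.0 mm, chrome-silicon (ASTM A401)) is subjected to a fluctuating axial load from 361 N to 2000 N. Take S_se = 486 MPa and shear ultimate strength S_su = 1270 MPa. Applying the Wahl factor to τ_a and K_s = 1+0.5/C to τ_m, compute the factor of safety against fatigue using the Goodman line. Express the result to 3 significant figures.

1.50

C = D/d = 89.0/10.0 = 8.9000; K_W = (4C−1)/(4C−4)+0.615/C = 1.1640; K_s = 1+0.5/C = 1.0562
F_a = (F_max−F_min)/2 = 819.5 N; F_m = (F_max+F_min)/2 = 1180.5 N
τ_a = K_W·8F_aD/(πd³) = 1.1640 × 185.73 = 216.2 MPa
τ_m = K_s·8F_mD/(πd³) = 1.0562 × 267.54 = 282.58 MPa
Goodman: 1/n_f = τ_a/S_se + τ_m/S_su = 216.2/486 + 282.58/1270 = 0.44485 + 0.22250 = 0.66735
n_f = 1/0.66735 = 1.498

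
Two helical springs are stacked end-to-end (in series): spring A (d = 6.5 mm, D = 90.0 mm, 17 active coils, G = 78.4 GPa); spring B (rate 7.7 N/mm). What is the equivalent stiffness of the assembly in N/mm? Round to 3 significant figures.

1.19 N/mm

k_A = Gd⁴/(8D³N_a) = (78.4×10³)(6.5⁴)/(8·90.0³·17) = 1.4116 N/mm
Series: 1/k_eq = 1/1.4116 + 1/7.7 = 0.8383; k_eq = 1.1929 N/mm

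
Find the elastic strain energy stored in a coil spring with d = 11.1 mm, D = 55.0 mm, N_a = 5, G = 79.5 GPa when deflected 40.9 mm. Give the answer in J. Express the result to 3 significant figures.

152 J

k = Gd⁴/(8D³N_a) = (79.5×10³)(11.1⁴)/(8·55.0³·5) = 181.35 N/mm
U = ½kδ² = 0.5 × 181.35 × 40.9² = 1.5168e+05 N·mm = 151.68 J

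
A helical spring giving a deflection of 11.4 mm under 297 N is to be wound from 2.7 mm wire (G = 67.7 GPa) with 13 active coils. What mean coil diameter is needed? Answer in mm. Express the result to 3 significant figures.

Required rate k = F/δ = 297/11.4 = 26.053 N/mm
D = (Gd⁴/(8N_a·k))^(1/3) = (67.7×10³·2.7⁴/(8·13·26.053))^(1/3)
  = (1327.88)^(1/3) = 10.9914 mm

11.0 mm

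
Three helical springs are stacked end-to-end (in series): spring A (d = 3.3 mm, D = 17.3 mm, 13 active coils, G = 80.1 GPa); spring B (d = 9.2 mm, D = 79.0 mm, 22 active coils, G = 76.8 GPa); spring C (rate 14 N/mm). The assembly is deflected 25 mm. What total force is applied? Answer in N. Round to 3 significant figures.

k_A = Gd⁴/(8D³N_a) = (80.1×10³)(3.3⁴)/(8·17.3³·13) = 17.641 N/mm
k_B = Gd⁴/(8D³N_a) = (76.8×10³)(9.2⁴)/(8·79.0³·22) = 6.3404 N/mm
Series: 1/k_eq = 1/17.641 + 1/6.3404 + 1/14 = 0.28583; k_eq = 3.4985 N/mm
F = k_eq·δ = 3.4985·25 = 87.463 N

87.5 N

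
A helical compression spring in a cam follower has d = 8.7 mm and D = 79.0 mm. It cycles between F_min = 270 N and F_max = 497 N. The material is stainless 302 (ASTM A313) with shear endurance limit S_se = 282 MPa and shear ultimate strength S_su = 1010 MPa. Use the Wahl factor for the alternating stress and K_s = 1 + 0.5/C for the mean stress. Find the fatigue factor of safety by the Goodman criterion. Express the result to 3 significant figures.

C = D/d = 79.0/8.7 = 9.0805; K_W = (4C−1)/(4C−4)+0.615/C = 1.1605; K_s = 1+0.5/C = 1.0551
F_a = (F_max−F_min)/2 = 113.5 N; F_m = (F_max+F_min)/2 = 383.5 N
τ_a = K_W·8F_aD/(πd³) = 1.1605 × 34.674 = 40.241 MPa
τ_m = K_s·8F_mD/(πd³) = 1.0551 × 117.16 = 123.61 MPa
Goodman: 1/n_f = τ_a/S_se + τ_m/S_su = 40.241/282 + 123.61/1010 = 0.14270 + 0.12239 = 0.26508
n_f = 1/0.26508 = 3.772

3.77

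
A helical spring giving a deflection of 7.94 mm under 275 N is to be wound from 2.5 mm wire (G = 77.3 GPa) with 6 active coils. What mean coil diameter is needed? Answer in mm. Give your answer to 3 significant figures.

12.2 mm

Required rate k = F/δ = 275/7.94 = 34.635 N/mm
D = (Gd⁴/(8N_a·k))^(1/3) = (77.3×10³·2.5⁴/(8·6·34.635))^(1/3)
  = (1816.29)^(1/3) = 12.2010 mm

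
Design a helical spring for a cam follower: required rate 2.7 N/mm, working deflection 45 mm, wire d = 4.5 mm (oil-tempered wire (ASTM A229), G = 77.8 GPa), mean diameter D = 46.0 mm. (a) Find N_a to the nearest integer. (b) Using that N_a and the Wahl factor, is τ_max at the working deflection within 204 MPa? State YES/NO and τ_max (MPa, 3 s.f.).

(a) 15 coils; (b) YES, τ_max = 180 MPa

N_a = Gd⁴/(8D³k) = (77.8×10³)(4.5⁴)/(8·46.0³·2.7) = 15.17 → N_a = 15
Actual rate k = Gd⁴/(8D³·15) = 2.7313 N/mm
Working load F = kδ = 2.7313·45 = 122.91 N
C = 46.0/4.5 = 10.2222; K_W = (4C−1)/(4C−4)+0.615/C = 1.1415
τ_max = K_W·8FD/(πd³) = 1.1415·158 = 180.35 MPa
τ_max ≤ 204 MPa → acceptable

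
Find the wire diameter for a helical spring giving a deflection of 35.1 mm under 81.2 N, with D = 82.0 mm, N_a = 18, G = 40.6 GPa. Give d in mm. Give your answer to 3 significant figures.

8.20 mm

Required rate k = F/δ = 81.2/35.1 = 2.3134 N/mm
d = (8D³N_a·k / G)^(1/4) = (8·82.0³·18·2.3134 / (40.6×10³))^0.25
  = (4524)^0.25 = 8.2013 mm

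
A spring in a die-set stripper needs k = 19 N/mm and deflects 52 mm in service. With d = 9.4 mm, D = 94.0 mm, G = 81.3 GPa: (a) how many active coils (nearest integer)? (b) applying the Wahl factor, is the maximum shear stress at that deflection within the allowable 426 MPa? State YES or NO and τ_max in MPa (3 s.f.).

N_a = Gd⁴/(8D³k) = (81.3×10³)(9.4⁴)/(8·94.0³·19) = 5.028 → N_a = 5
Actual rate k = Gd⁴/(8D³·5) = 19.105 N/mm
Working load F = kδ = 19.105·52 = 993.49 N
C = 94.0/9.4 = 10.0000; K_W = (4C−1)/(4C−4)+0.615/C = 1.1448
τ_max = K_W·8FD/(πd³) = 1.1448·286.32 = 327.78 MPa
τ_max ≤ 426 MPa → acceptable

(a) 5 coils; (b) YES, τ_max = 328 MPa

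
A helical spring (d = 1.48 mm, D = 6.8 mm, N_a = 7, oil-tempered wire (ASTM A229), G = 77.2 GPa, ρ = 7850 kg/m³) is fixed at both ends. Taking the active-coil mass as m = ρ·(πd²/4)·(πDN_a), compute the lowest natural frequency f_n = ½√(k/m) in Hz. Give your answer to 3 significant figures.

k = Gd⁴/(8D³N_a) = (77.2×10³)(1.48⁴)/(8·6.8³·7) = 21.035 N/mm = 21035 N/m
Wire length L = πDN_a = π·6.8·7 = 149.54 mm
m = ρ·(πd²/4)·L = 7850 × 1.7203×10⁻⁶ m² × 0.14954 m = 0.0020195 kg
f_n = ½√(k/m) = 0.5·√(21035/0.0020195) = 0.5·√(1.0416e+07) = 1613.7 Hz

1610 Hz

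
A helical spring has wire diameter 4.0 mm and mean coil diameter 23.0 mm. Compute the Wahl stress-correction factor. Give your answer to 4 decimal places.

C = D/d = 23.0/4.0 = 5.7500
K_W = (4C−1)/(4C−4) + 0.615/C = 22.000/19.000 + 0.1070 = 1.2649

1.2649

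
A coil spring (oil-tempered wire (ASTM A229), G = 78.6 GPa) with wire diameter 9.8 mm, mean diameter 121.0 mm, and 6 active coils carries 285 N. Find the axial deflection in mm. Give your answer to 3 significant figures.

33.4 mm

k = Gd⁴/(8D³N_a) = (78.6×10³)(9.8⁴)/(8·121.0³·6) = 8.5257 N/mm
δ = F/k = 285 / 8.5257 = 33.428 mm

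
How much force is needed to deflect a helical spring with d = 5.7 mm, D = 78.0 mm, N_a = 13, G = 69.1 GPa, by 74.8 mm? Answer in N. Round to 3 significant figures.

111 N

k = Gd⁴/(8D³N_a) = (69.1×10³)(5.7⁴)/(8·78.0³·13) = 1.478 N/mm
F = k·δ = 1.478 × 74.8 = 110.55 N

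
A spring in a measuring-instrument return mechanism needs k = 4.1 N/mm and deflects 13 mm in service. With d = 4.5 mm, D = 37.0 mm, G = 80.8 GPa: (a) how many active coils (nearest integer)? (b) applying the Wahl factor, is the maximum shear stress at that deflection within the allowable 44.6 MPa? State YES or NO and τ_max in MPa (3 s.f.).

(a) 20 coils; (b) NO, τ_max = 64.8 MPa

N_a = Gd⁴/(8D³k) = (80.8×10³)(4.5⁴)/(8·37.0³·4.1) = 19.94 → N_a = 20
Actual rate k = Gd⁴/(8D³·20) = 4.0882 N/mm
Working load F = kδ = 4.0882·13 = 53.147 N
C = 37.0/4.5 = 8.2222; K_W = (4C−1)/(4C−4)+0.615/C = 1.1786
τ_max = K_W·8FD/(πd³) = 1.1786·54.952 = 64.769 MPa
τ_max > 44.6 MPa → exceeds allowable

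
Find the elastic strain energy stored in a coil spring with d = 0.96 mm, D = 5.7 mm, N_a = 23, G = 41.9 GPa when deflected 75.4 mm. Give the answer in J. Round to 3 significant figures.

k = Gd⁴/(8D³N_a) = (41.9×10³)(0.96⁴)/(8·5.7³·23) = 1.0444 N/mm
U = ½kδ² = 0.5 × 1.0444 × 75.4² = 2968.7 N·mm = 2.9687 J

2.97 J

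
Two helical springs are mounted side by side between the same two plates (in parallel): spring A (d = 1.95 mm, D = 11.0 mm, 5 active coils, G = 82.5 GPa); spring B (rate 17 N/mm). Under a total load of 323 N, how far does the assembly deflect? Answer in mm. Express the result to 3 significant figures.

8.20 mm

k_A = Gd⁴/(8D³N_a) = (82.5×10³)(1.95⁴)/(8·11.0³·5) = 22.405 N/mm
Parallel: k_eq = 22.405 + 17 = 39.405 N/mm
δ = F/k_eq = 323/39.405 = 8.1968 mm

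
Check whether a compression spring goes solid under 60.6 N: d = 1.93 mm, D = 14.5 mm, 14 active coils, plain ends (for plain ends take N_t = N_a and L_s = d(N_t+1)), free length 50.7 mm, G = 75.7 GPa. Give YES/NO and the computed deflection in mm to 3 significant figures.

NO, δ = 19.7 mm

k = Gd⁴/(8D³N_a) = (75.7×10³)(1.93⁴)/(8·14.5³·14) = 3.0761 N/mm
N_t = 14; L_s = 1.93·15 = 28.95 mm; δ_solid = L₀ − L_s = 50.7 − 28.95 = 21.75 mm
δ = F/k = 60.6/3.0761 = 19.7 mm
δ < δ_solid → spring does not go solid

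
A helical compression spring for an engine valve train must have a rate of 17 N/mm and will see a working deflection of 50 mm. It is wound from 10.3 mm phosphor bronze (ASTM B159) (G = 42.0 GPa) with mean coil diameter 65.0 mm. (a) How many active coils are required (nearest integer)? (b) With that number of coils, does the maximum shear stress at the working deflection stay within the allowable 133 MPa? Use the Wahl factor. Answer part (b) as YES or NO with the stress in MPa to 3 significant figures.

(a) 13 coils; (b) NO, τ_max = 155 MPa

N_a = Gd⁴/(8D³k) = (42.0×10³)(10.3⁴)/(8·65.0³·17) = 12.66 → N_a = 13
Actual rate k = Gd⁴/(8D³·13) = 16.551 N/mm
Working load F = kδ = 16.551·50 = 827.55 N
C = 65.0/10.3 = 6.3107; K_W = (4C−1)/(4C−4)+0.615/C = 1.2387
τ_max = K_W·8FD/(πd³) = 1.2387·125.35 = 155.27 MPa
τ_max > 133 MPa → exceeds allowable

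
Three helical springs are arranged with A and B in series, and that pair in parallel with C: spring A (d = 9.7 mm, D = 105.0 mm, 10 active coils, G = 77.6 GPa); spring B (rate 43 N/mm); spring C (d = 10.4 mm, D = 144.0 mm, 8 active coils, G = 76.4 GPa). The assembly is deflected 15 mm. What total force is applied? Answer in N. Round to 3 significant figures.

k_A = Gd⁴/(8D³N_a) = (77.6×10³)(9.7⁴)/(8·105.0³·10) = 7.4181 N/mm
k_C = Gd⁴/(8D³N_a) = (76.4×10³)(10.4⁴)/(8·144.0³·8) = 4.6769 N/mm
Springs A,B series: k_AB = 1/(1/7.4181+1/43) = 6.3266 N/mm; parallel with C: k_eq = 6.3266+4.6769 = 11.004 N/mm
F = k_eq·δ = 11.004·15 = 165.05 N

165 N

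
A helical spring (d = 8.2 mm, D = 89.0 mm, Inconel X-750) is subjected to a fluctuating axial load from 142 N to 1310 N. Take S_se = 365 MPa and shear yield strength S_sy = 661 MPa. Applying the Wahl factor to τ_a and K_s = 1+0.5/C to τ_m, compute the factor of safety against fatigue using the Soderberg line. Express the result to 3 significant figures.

0.822

C = D/d = 89.0/8.2 = 10.8537; K_W = (4C−1)/(4C−4)+0.615/C = 1.1328; K_s = 1+0.5/C = 1.0461
F_a = (F_max−F_min)/2 = 584 N; F_m = (F_max+F_min)/2 = 726 N
τ_a = K_W·8F_aD/(πd³) = 1.1328 × 240.05 = 271.92 MPa
τ_m = K_s·8F_mD/(πd³) = 1.0461 × 298.42 = 312.17 MPa
Soderberg: 1/n_f = τ_a/S_se + τ_m/S_sy = 271.92/365 + 312.17/661 = 0.74499 + 0.47226 = 1.2173
n_f = 1/1.2173 = 0.8215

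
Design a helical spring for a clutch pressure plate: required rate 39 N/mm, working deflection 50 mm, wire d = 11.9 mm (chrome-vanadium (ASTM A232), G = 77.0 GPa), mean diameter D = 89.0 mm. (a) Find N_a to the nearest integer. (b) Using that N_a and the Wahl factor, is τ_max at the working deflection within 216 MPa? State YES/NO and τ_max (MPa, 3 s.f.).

N_a = Gd⁴/(8D³k) = (77.0×10³)(11.9⁴)/(8·89.0³·39) = 7.02 → N_a = 7
Actual rate k = Gd⁴/(8D³·7) = 39.113 N/mm
Working load F = kδ = 39.113·50 = 1955.6 N
C = 89.0/11.9 = 7.4790; K_W = (4C−1)/(4C−4)+0.615/C = 1.1980
τ_max = K_W·8FD/(πd³) = 1.1980·263.01 = 315.09 MPa
τ_max > 216 MPa → exceeds allowable

(a) 7 coils; (b) NO, τ_max = 315 MPa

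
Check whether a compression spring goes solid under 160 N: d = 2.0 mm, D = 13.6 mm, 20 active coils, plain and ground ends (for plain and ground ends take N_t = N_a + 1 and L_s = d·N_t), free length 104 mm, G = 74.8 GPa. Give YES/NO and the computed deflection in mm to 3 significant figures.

NO, δ = 53.8 mm

k = Gd⁴/(8D³N_a) = (74.8×10³)(2.0⁴)/(8·13.6³·20) = 2.9736 N/mm
N_t = 21; L_s = 2.0·21 = 42 mm; δ_solid = L₀ − L_s = 104 − 42 = 62 mm
δ = F/k = 160/2.9736 = 53.807 mm
δ < δ_solid → spring does not go solid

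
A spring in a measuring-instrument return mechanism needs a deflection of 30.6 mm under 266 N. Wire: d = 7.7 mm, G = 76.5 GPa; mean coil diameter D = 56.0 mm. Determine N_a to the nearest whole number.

Required rate k = F/δ = 266/30.6 = 8.6928 N/mm
N_a = Gd⁴/(8D³k) = (76.5×10³ × 7.7⁴)/(8 × 56.0³ × 8.6928)
    = 2.68921e+08 / 1.22128e+07 = 22.02 → 22 coils

22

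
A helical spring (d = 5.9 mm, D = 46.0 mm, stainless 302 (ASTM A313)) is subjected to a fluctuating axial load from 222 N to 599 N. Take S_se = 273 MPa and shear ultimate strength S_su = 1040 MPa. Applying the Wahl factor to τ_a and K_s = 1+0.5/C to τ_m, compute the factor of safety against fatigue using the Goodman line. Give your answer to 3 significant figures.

1.41

C = D/d = 46.0/5.9 = 7.7966; K_W = (4C−1)/(4C−4)+0.615/C = 1.1892; K_s = 1+0.5/C = 1.0641
F_a = (F_max−F_min)/2 = 188.5 N; F_m = (F_max+F_min)/2 = 410.5 N
τ_a = K_W·8F_aD/(πd³) = 1.1892 × 107.51 = 127.86 MPa
τ_m = K_s·8F_mD/(πd³) = 1.0641 × 234.13 = 249.14 MPa
Goodman: 1/n_f = τ_a/S_se + τ_m/S_su = 127.86/273 + 249.14/1040 = 0.46833 + 0.23956 = 0.7079
n_f = 1/0.7079 = 1.413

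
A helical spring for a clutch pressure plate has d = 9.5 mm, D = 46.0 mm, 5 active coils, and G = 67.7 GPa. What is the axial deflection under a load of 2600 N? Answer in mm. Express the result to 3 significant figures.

k = Gd⁴/(8D³N_a) = (67.7×10³)(9.5⁴)/(8·46.0³·5) = 141.63 N/mm
δ = F/k = 2600 / 141.63 = 18.358 mm

18.4 mm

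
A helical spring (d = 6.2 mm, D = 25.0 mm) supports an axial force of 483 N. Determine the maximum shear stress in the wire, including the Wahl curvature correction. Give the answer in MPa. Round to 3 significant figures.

Spring index C = D/d = 25.0/6.2 = 4.0323
K_W = (4C−1)/(4C−4) + 0.615/C = 15.129/12.129 + 0.1525 = 1.3999
τ₀ = 8FD/(πd³) = 8·483·25.0/(π·6.2³) = 96600/748.73 = 129.02 MPa
τ_max = K·τ₀ = 1.3999 × 129.02 = 180.61 MPa

181 MPa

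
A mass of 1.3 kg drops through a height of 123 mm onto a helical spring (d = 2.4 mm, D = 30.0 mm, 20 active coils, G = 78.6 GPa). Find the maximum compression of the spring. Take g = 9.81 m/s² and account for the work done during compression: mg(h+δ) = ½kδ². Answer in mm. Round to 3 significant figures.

k = Gd⁴/(8D³N_a) = (78.6×10³)(2.4⁴)/(8·30.0³·20) = 0.60365 N/mm
W = mg = 1.3 × 9.81 = 12.753 N
½kδ² − Wδ − Wh = 0 → δ = (W + √(W² + 2kWh))/k
δ = (12.753 + √(162.64 + 1893.79))/0.60365 = (12.753 + 45.348)/0.60365 = 96.25 mm

96.2 mm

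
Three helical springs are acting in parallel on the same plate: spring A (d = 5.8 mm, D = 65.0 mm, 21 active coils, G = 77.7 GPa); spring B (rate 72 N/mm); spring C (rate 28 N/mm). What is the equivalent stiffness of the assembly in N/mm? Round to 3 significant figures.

102 N/mm

k_A = Gd⁴/(8D³N_a) = (77.7×10³)(5.8⁴)/(8·65.0³·21) = 1.9058 N/mm
Parallel: k_eq = 1.9058 + 72 + 28 = 101.91 N/mm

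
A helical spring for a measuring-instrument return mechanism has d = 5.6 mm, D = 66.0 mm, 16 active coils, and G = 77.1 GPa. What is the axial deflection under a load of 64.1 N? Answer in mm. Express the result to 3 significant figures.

31.1 mm

k = Gd⁴/(8D³N_a) = (77.1×10³)(5.6⁴)/(8·66.0³·16) = 2.0605 N/mm
δ = F/k = 64.1 / 2.0605 = 31.11 mm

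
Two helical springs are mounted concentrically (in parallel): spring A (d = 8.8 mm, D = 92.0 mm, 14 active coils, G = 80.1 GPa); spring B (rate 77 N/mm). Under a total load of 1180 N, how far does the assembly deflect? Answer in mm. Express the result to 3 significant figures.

14.3 mm

k_A = Gd⁴/(8D³N_a) = (80.1×10³)(8.8⁴)/(8·92.0³·14) = 5.5078 N/mm
Parallel: k_eq = 5.5078 + 77 = 82.508 N/mm
δ = F/k_eq = 1180/82.508 = 14.302 mm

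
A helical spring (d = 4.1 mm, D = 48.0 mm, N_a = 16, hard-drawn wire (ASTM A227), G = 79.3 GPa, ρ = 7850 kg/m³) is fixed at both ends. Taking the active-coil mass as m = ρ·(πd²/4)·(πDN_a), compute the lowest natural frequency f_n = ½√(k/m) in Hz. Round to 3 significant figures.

39.8 Hz

k = Gd⁴/(8D³N_a) = (79.3×10³)(4.1⁴)/(8·48.0³·16) = 1.583 N/mm = 1583 N/m
Wire length L = πDN_a = π·48.0·16 = 2412.7 mm
m = ρ·(πd²/4)·L = 7850 × 13.203×10⁻⁶ m² × 2.4127 m = 0.25006 kg
f_n = ½√(k/m) = 0.5·√(1583/0.25006) = 0.5·√(6330.5) = 39.782 Hz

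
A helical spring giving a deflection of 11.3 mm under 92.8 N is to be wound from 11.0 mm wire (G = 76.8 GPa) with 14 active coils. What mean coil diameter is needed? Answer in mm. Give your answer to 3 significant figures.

Required rate k = F/δ = 92.8/11.3 = 8.2124 N/mm
D = (Gd⁴/(8N_a·k))^(1/3) = (76.8×10³·11.0⁴/(8·14·8.2124))^(1/3)
  = (1.22249e+06)^(1/3) = 106.9255 mm

107 mm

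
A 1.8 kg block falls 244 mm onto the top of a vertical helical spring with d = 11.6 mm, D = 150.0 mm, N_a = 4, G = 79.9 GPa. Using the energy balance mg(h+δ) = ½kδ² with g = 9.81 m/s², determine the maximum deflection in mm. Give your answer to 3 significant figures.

k = Gd⁴/(8D³N_a) = (79.9×10³)(11.6⁴)/(8·150.0³·4) = 13.395 N/mm
W = mg = 1.8 × 9.81 = 17.658 N
½kδ² − Wδ − Wh = 0 → δ = (W + √(W² + 2kWh))/k
δ = (17.658 + √(311.8 + 115429))/13.395 = (17.658 + 340.21)/13.395 = 26.716 mm

26.7 mm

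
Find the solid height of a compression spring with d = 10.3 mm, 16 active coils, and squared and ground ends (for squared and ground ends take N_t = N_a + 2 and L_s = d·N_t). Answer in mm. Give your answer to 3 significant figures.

185 mm

squared and ground ends: N_t = N_a + 2 = 16 + 2 = 18
L_s = d·N_t = 10.3 × 18 = 185.4 mm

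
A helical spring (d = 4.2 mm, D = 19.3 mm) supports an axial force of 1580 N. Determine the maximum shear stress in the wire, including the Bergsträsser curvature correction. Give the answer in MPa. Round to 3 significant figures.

Spring index C = D/d = 19.3/4.2 = 4.5952
K_B = (4C+2)/(4C−3) = 20.381/15.381 = 1.3251
τ₀ = 8FD/(πd³) = 8·1580·19.3/(π·4.2³) = 243952/232.75 = 1048.1 MPa
τ_max = K·τ₀ = 1.3251 × 1048.1 = 1388.8 MPa

1390 MPa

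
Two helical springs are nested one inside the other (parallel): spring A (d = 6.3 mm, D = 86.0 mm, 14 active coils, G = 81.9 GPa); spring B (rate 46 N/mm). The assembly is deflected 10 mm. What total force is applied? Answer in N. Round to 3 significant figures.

k_A = Gd⁴/(8D³N_a) = (81.9×10³)(6.3⁴)/(8·86.0³·14) = 1.8111 N/mm
Parallel: k_eq = 1.8111 + 46 = 47.811 N/mm
F = k_eq·δ = 47.811·10 = 478.11 N

478 N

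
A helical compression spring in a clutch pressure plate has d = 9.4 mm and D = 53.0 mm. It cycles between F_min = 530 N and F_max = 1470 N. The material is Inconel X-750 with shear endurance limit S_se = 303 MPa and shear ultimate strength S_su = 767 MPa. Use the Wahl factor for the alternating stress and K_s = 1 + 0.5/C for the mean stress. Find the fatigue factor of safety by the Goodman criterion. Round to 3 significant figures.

1.82

C = D/d = 53.0/9.4 = 5.6383; K_W = (4C−1)/(4C−4)+0.615/C = 1.2708; K_s = 1+0.5/C = 1.0887
F_a = (F_max−F_min)/2 = 470 N; F_m = (F_max+F_min)/2 = 1000 N
τ_a = K_W·8F_aD/(πd³) = 1.2708 × 76.371 = 97.051 MPa
τ_m = K_s·8F_mD/(πd³) = 1.0887 × 162.49 = 176.9 MPa
Goodman: 1/n_f = τ_a/S_se + τ_m/S_su = 97.051/303 + 176.9/767 = 0.32030 + 0.23064 = 0.55094
n_f = 1/0.55094 = 1.815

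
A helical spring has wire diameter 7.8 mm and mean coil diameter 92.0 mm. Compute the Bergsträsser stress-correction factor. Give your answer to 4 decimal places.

1.1132

C = D/d = 92.0/7.8 = 11.7949
K_B = (4C+2)/(4C−3) = 49.179/44.179 = 1.1132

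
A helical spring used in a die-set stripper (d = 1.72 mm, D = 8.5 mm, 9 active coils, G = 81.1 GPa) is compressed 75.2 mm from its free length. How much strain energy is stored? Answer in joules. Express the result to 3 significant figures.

k = Gd⁴/(8D³N_a) = (81.1×10³)(1.72⁴)/(8·8.5³·9) = 16.053 N/mm
U = ½kδ² = 0.5 × 16.053 × 75.2² = 45389 N·mm = 45.389 J

45.4 J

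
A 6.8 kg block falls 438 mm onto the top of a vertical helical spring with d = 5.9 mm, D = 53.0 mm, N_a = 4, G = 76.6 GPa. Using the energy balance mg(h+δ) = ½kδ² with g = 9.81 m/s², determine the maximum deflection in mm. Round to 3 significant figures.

k = Gd⁴/(8D³N_a) = (76.6×10³)(5.9⁴)/(8·53.0³·4) = 19.483 N/mm
W = mg = 6.8 × 9.81 = 66.708 N
½kδ² − Wδ − Wh = 0 → δ = (W + √(W² + 2kWh))/k
δ = (66.708 + √(4450 + 1.13852e+06))/19.483 = (66.708 + 1069.1)/19.483 = 58.297 mm

58.3 mm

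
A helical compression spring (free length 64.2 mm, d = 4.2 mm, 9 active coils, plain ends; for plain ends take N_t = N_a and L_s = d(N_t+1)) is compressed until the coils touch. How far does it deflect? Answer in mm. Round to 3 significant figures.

N_t = 9; L_s = 4.2·10 = 42 mm
δ_solid = L₀ − L_s = 64.2 − 42 = 22.2 mm

22.2 mm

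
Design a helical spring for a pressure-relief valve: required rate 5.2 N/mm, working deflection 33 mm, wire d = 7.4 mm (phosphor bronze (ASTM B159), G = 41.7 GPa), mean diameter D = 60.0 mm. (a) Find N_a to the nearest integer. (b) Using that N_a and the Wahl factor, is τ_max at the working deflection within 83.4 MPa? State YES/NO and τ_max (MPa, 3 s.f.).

(a) 14 coils; (b) YES, τ_max = 76.0 MPa

N_a = Gd⁴/(8D³k) = (41.7×10³)(7.4⁴)/(8·60.0³·5.2) = 13.92 → N_a = 14
Actual rate k = Gd⁴/(8D³·14) = 5.1688 N/mm
Working load F = kδ = 5.1688·33 = 170.57 N
C = 60.0/7.4 = 8.1081; K_W = (4C−1)/(4C−4)+0.615/C = 1.1814
τ_max = K_W·8FD/(πd³) = 1.1814·64.313 = 75.977 MPa
τ_max ≤ 83.4 MPa → acceptable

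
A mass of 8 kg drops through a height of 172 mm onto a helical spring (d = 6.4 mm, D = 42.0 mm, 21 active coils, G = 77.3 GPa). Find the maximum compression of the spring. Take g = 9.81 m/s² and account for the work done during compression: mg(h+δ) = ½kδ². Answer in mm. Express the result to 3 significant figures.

k = Gd⁴/(8D³N_a) = (77.3×10³)(6.4⁴)/(8·42.0³·21) = 10.419 N/mm
W = mg = 8 × 9.81 = 78.48 N
½kδ² − Wδ − Wh = 0 → δ = (W + √(W² + 2kWh))/k
δ = (78.48 + √(6159.1 + 281293))/10.419 = (78.48 + 536.15)/10.419 = 58.989 mm

59.0 mm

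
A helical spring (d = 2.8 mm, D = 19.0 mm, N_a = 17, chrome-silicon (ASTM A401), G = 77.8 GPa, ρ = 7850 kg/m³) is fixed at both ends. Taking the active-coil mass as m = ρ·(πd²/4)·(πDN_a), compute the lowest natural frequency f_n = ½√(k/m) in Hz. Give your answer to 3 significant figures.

162 Hz

k = Gd⁴/(8D³N_a) = (77.8×10³)(2.8⁴)/(8·19.0³·17) = 5.1264 N/mm = 5126.4 N/m
Wire length L = πDN_a = π·19.0·17 = 1014.7 mm
m = ρ·(πd²/4)·L = 7850 × 6.1575×10⁻⁶ m² × 1.0147 m = 0.049049 kg
f_n = ½√(k/m) = 0.5·√(5126.4/0.049049) = 0.5·√(1.0452e+05) = 161.64 Hz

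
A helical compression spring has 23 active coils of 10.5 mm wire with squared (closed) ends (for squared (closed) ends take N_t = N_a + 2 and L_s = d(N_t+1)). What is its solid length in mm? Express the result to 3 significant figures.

273 mm

squared (closed) ends: N_t = N_a + 2 = 23 + 2 = 25
L_s = d·(N_t+1) = 10.5 × 26 = 273 mm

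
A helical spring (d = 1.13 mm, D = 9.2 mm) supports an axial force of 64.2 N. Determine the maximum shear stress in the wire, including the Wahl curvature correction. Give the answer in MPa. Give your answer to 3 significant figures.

Spring index C = D/d = 9.2/1.13 = 8.1416
K_W = (4C−1)/(4C−4) + 0.615/C = 31.566/28.566 + 0.0755 = 1.1806
τ₀ = 8FD/(πd³) = 8·64.2·9.2/(π·1.13³) = 4725.12/4.533 = 1042.4 MPa
τ_max = K·τ₀ = 1.1806 × 1042.4 = 1230.6 MPa

1230 MPa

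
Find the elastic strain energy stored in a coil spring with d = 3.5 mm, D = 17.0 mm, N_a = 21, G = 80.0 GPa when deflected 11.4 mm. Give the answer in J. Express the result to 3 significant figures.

0.945 J

k = Gd⁴/(8D³N_a) = (80.0×10³)(3.5⁴)/(8·17.0³·21) = 14.545 N/mm
U = ½kδ² = 0.5 × 14.545 × 11.4² = 945.12 N·mm = 0.94512 J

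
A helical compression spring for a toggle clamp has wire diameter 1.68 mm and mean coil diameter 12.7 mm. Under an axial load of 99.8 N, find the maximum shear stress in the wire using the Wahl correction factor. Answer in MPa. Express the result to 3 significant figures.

814 MPa

Spring index C = D/d = 12.7/1.68 = 7.5595
K_W = (4C−1)/(4C−4) + 0.615/C = 29.238/26.238 + 0.0814 = 1.1957
τ₀ = 8FD/(πd³) = 8·99.8·12.7/(π·1.68³) = 10139.7/14.896 = 680.69 MPa
τ_max = K·τ₀ = 1.1957 × 680.69 = 813.89 MPa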